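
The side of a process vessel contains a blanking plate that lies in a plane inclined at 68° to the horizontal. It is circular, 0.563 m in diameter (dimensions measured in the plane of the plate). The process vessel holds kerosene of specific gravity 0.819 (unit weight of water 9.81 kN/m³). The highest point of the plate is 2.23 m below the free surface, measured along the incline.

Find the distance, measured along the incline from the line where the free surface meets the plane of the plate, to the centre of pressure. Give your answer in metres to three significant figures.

y_p = 2.52 m

γ = 0.819 × 9.81 = 8.03439 kN/m³.
Let θ = 68° be the plate's angle to the horizontal; measure y along the incline from where the plane meets the free surface. Vertical depth h = y·sinθ with sinθ = 0.927184.
The centroid is at the centre, 0.2815 m below the top of the plate, so y_c = 2.23 + 0.2815 = 2.5115 m and h_c = 2.5115 × 0.927184 = 2.32862 m.
A = π(0.2815)² = 0.248947 m².
Resultant F = γ·h_c·A = 8.03439 × 2.32862 × 0.248947 = 4.65756 kN.
I_c = πr⁴/4 = π × 0.2815⁴/4 = 0.00493178 m⁴.
Centre of pressure: y_p = y_c + I_c/(y_c·A) = 2.5115 + 0.00493178/(2.5115 × 0.248947) = 2.5115 + 0.00788794 = 2.51939 m along the plane.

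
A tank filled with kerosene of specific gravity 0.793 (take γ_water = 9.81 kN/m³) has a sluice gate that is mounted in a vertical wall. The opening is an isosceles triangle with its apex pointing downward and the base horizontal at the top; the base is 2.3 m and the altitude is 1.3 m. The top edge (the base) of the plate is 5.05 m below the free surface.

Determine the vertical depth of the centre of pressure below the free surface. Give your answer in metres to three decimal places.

h_p = 5.500 m

γ = 0.793 × 9.81 = 7.77933 kN/m³.
With the apex down, the centroid sits h/3 = 1.3/3 = 0.433333 m below the base (the top edge), so the centroid depth is h_c = 5.05 + 0.433333 = 5.48333 m.
A = ½ × 2.3 × 1.3 = 1.495 m².
Resultant F = γ·h_c·A = 7.77933 × 5.48333 × 1.495 = 63.7717 kN.
I_c = b·h³/36 = 2.3 × 1.3³/36 = 0.140364 m⁴.
Centre of pressure: y_p = y_c + I_c/(y_c·A) = 5.48333 + 0.140364/(5.48333 × 1.495) = 5.48333 + 0.0171226 = 5.50045 m along the plane.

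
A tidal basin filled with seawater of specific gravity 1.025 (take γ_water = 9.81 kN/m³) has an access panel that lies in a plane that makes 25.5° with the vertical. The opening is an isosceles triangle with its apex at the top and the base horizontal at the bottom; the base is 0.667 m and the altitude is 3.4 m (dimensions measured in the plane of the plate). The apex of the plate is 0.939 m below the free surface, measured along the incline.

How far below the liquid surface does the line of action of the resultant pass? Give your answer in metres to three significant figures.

h_p = 3.07 m

γ = 1.025 × 9.81 = 10.05525 kN/m³.
The plate makes 25.5° with the vertical, i.e. θ = 90° − 25.5° = 64.5° to the horizontal. Measuring y along the incline from the free-surface line, vertical depth h = y·sinθ with sinθ = 0.902585.
With the apex up, the centroid sits 2h/3 = 2 × 3.4/3 = 2.26667 m below the apex, so y_c = 0.939 + 2.26667 = 3.20567 m and h_c = 3.20567 × 0.902585 = 2.89339 m.
A = ½ × 0.667 × 3.4 = 1.1339 m².
Resultant F = γ·h_c·A = 10.05525 × 2.89339 × 1.1339 = 32.9894 kN.
I_c = b·h³/36 = 0.667 × 3.4³/36 = 0.728216 m⁴.
Centre of pressure: y_p = y_c + I_c/(y_c·A) = 3.20567 + 0.728216/(3.20567 × 1.1339) = 3.20567 + 0.20034 = 3.40601 m along the plane.
Vertically, h_p = y_p·sinθ = 3.40601 × 0.902585 = 3.07421 m.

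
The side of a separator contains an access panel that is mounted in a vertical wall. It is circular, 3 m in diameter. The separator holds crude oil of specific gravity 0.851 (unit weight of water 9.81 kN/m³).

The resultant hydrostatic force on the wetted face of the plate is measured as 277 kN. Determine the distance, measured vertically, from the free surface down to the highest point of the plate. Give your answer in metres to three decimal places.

γ = 0.851 × 9.81 = 8.34831 kN/m³.
A = π(1.5)² = 7.06858 m².
From F = γ·h_c·A, the centroid depth is h_c = 277/(8.34831 × 7.06858) = 4.69406 m.
The centroid is at the centre, 1.5 m below the top of the plate, so the highest point sits at h_top = 4.69406 − 1.5 = 3.19406 m below the surface.

d_top ≈ 3.194 m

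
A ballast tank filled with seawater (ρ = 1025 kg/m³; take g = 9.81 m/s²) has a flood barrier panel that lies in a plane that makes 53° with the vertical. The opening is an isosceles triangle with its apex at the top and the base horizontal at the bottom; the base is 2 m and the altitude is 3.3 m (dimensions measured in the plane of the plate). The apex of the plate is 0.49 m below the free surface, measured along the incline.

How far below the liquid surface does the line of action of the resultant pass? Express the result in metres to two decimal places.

γ = ρg = 1025 × 9.81 / 1000 = 10.05525 kN/m³.
The plate makes 53° with the vertical, i.e. θ = 90° − 53° = 37° to the horizontal. Measuring y along the incline from the free-surface line, vertical depth h = y·sinθ with sinθ = 0.601815.
With the apex up, the centroid sits 2h/3 = 2 × 3.3/3 = 2.2 m below the apex, so y_c = 0.49 + 2.2 = 2.69 m and h_c = 2.69 × 0.601815 = 1.61888 m.
A = ½ × 2 × 3.3 = 3.3 m².
Resultant F = γ·h_c·A = 10.05525 × 1.61888 × 3.3 = 53.7182 kN.
I_c = b·h³/36 = 2 × 3.3³/36 = 1.9965 m⁴.
Centre of pressure: y_p = y_c + I_c/(y_c·A) = 2.69 + 1.9965/(2.69 × 3.3) = 2.69 + 0.224907 = 2.91491 m along the plane.
Vertically, h_p = y_p·sinθ = 2.91491 × 0.601815 = 1.75424 m.

h_p = 1.75 m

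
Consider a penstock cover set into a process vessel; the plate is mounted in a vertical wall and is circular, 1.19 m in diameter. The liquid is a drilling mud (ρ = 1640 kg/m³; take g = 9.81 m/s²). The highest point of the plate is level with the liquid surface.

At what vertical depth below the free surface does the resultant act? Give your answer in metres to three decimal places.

h_p = 0.744 m

γ = ρg = 1640 × 9.81 / 1000 = 16.0884 kN/m³.
The centroid is at the centre, 0.595 m below the top of the plate, so the centroid depth is h_c = 0.595 m.
A = π(0.595)² = 1.1122 m².
Resultant F = γ·h_c·A = 16.0884 × 0.595 × 1.1122 = 10.6466 kN.
I_c = πr⁴/4 = π × 0.595⁴/4 = 0.0984369 m⁴.
Centre of pressure: y_p = y_c + I_c/(y_c·A) = 0.595 + 0.0984369/(0.595 × 1.1122) = 0.595 + 0.14875 = 0.74375 m along the plane.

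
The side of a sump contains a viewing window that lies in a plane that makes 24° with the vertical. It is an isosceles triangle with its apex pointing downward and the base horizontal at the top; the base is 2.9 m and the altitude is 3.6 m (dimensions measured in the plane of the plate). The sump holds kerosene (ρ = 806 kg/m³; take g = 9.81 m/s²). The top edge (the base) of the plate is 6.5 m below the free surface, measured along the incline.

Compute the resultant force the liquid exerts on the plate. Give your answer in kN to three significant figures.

γ = ρg = 806 × 9.81 / 1000 = 7.90686 kN/m³.
The plate makes 24° with the vertical, i.e. θ = 90° − 24° = 66° to the horizontal. Measuring y along the incline from the free-surface line, vertical depth h = y·sinθ with sinθ = 0.913545.
With the apex down, the centroid sits h/3 = 3.6/3 = 1.2 m below the base (the top edge), so y_c = 6.5 + 1.2 = 7.7 m and h_c = 7.7 × 0.913545 = 7.0343 m.
A = ½ × 2.9 × 3.6 = 5.22 m².
Resultant F = γ·h_c·A = 7.90686 × 7.0343 × 5.22 = 290.332 kN.

F ≈ 290 kN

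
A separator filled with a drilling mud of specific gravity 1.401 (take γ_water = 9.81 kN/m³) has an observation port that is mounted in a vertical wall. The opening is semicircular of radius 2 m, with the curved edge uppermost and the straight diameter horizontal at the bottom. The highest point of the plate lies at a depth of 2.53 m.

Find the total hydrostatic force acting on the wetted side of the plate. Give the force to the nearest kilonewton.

F ≈ 318 kN

γ = 1.401 × 9.81 = 13.74381 kN/m³.
The centroid lies 4r/(3π) = 0.848826 m above the diameter, so r − 4r/(3π) = 2 − 0.848826 = 1.15117 m below the topmost point, so the centroid depth is h_c = 2.53 + 1.15117 = 3.68117 m.
A = πr²/2 = π × 2²/2 = 6.28319 m².
Resultant F = γ·h_c·A = 13.74381 × 3.68117 × 6.28319 = 317.887 kN.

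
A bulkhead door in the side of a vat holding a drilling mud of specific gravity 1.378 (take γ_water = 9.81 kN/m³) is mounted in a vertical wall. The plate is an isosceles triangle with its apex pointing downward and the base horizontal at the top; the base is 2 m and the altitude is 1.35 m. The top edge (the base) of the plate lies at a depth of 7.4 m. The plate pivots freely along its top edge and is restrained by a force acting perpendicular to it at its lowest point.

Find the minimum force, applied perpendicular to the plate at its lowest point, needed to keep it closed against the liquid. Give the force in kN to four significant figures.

P ≈ 49.12 kN

γ = 1.378 × 9.81 = 13.51818 kN/m³.
With the apex down, the centroid sits h/3 = 1.35/3 = 0.45 m below the base (the top edge), so the centroid depth is h_c = 7.4 + 0.45 = 7.85 m.
A = ½ × 2 × 1.35 = 1.35 m².
Resultant F = γ·h_c·A = 13.51818 × 7.85 × 1.35 = 143.259 kN.
I_c = b·h³/36 = 2 × 1.35³/36 = 0.136688 m⁴.
Centre of pressure: y_p = y_c + I_c/(y_c·A) = 7.85 + 0.136688/(7.85 × 1.35) = 7.85 + 0.0128981 = 7.8629 m along the plane.
The resultant acts 0.45 + 0.0128981 = 0.462898 m (along the plate) below the hinge at the top edge, so the moment about the hinge is M = F × 0.462898 = 143.259 × 0.462898 = 66.3143 kN·m.
A normal force at the bottom, 1.35 m from the hinge, must supply this moment: P = 66.3143/1.35 = 49.1217 kN.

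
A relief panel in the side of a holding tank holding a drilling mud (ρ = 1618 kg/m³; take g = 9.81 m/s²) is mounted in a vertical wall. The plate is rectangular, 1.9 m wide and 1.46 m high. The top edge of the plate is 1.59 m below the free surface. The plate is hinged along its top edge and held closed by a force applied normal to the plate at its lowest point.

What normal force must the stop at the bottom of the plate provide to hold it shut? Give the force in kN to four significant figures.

γ = ρg = 1618 × 9.81 / 1000 = 15.87258 kN/m³.
The centroid lies 1.46/2 = 0.73 m below the top edge, so the centroid depth is h_c = 1.59 + 0.73 = 2.32 m.
A = 1.9 × 1.46 = 2.774 m².
Resultant F = γ·h_c·A = 15.87258 × 2.32 × 2.774 = 102.151 kN.
I_c = b·h³/12 = 1.9 × 1.46³/12 = 0.492755 m⁴.
Centre of pressure: y_p = y_c + I_c/(y_c·A) = 2.32 + 0.492755/(2.32 × 2.774) = 2.32 + 0.0765661 = 2.39657 m along the plane.
The resultant acts 0.73 + 0.0765661 = 0.806566 m (along the plate) below the hinge at the top edge, so the moment about the hinge is M = F × 0.806566 = 102.151 × 0.806566 = 82.3915 kN·m.
A normal force at the bottom, 1.46 m from the hinge, must supply this moment: P = 82.3915/1.46 = 56.4325 kN.

P ≈ 56.43 kN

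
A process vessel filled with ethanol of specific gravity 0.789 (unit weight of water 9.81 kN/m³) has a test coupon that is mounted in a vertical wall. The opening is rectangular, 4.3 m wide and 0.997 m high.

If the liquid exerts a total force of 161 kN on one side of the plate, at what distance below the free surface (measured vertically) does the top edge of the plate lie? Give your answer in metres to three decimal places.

γ = 0.789 × 9.81 = 7.74009 kN/m³.
A = 4.3 × 0.997 = 4.2871 m².
From F = γ·h_c·A, the centroid depth is h_c = 161/(7.74009 × 4.2871) = 4.85195 m.
The centroid lies 0.997/2 = 0.4985 m below the top edge, so the top edge sits at h_top = 4.85195 − 0.4985 = 4.35345 m below the surface.

d_top ≈ 4.353 m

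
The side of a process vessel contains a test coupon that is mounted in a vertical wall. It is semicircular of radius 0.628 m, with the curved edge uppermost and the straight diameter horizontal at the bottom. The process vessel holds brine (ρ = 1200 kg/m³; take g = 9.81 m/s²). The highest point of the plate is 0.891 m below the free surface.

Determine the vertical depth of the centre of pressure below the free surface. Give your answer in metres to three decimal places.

h_p = 1.274 m

γ = ρg = 1200 × 9.81 / 1000 = 11.772 kN/m³.
The centroid lies 4r/(3π) = 0.266531 m above the diameter, so r − 4r/(3π) = 0.628 − 0.266531 = 0.361469 m below the topmost point, so the centroid depth is h_c = 0.891 + 0.361469 = 1.25247 m.
A = πr²/2 = π × 0.628²/2 = 0.619497 m².
Resultant F = γ·h_c·A = 11.772 × 1.25247 × 0.619497 = 9.13391 kN.
I_c = (π/8 − 8/(9π))·r⁴ = 0.109757 × 0.628⁴ = 0.0170715 m⁴.
Centre of pressure: y_p = y_c + I_c/(y_c·A) = 1.25247 + 0.0170715/(1.25247 × 0.619497) = 1.25247 + 0.0220022 = 1.27447 m along the plane.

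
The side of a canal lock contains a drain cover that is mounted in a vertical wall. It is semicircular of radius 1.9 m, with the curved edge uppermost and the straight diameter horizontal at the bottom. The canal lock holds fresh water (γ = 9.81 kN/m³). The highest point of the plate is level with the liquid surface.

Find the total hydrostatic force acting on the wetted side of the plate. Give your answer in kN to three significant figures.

F ≈ 60.8 kN

γ = 9.81 kN/m³.
The centroid lies 4r/(3π) = 0.806385 m above the diameter, so r − 4r/(3π) = 1.9 − 0.806385 = 1.09361 m below the topmost point, so the centroid depth is h_c = 1.09361 m.
A = πr²/2 = π × 1.9²/2 = 5.67057 m².
Resultant F = γ·h_c·A = 9.81 × 1.09361 × 5.67057 = 60.8357 kN.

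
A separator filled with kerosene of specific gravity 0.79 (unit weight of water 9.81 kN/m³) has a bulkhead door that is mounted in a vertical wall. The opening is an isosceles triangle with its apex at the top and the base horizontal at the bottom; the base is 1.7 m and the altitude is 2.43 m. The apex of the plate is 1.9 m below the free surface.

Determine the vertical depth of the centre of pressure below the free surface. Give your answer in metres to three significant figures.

γ = 0.79 × 9.81 = 7.7499 kN/m³.
With the apex up, the centroid sits 2h/3 = 2 × 2.43/3 = 1.62 m below the apex, so the centroid depth is h_c = 1.9 + 1.62 = 3.52 m.
A = ½ × 1.7 × 2.43 = 2.0655 m².
Resultant F = γ·h_c·A = 7.7499 × 3.52 × 2.0655 = 56.3461 kN.
I_c = b·h³/36 = 1.7 × 2.43³/36 = 0.677587 m⁴.
Centre of pressure: y_p = y_c + I_c/(y_c·A) = 3.52 + 0.677587/(3.52 × 2.0655) = 3.52 + 0.093196 = 3.6132 m along the plane.

h_p = 3.61 m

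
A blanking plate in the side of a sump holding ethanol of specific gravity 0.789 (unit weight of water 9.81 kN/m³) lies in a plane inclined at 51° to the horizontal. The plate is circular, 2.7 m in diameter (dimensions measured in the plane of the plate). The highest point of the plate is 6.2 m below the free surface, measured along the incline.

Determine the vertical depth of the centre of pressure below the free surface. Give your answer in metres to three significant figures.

γ = 0.789 × 9.81 = 7.74009 kN/m³.
Let θ = 51° be the plate's angle to the horizontal; measure y along the incline from where the plane meets the free surface. Vertical depth h = y·sinθ with sinθ = 0.777146.
The centroid is at the centre, 1.35 m below the top of the plate, so y_c = 6.2 + 1.35 = 7.55 m and h_c = 7.55 × 0.777146 = 5.86745 m.
A = π(1.35)² = 5.72555 m².
Resultant F = γ·h_c·A = 7.74009 × 5.86745 × 5.72555 = 260.024 kN.
I_c = πr⁴/4 = π × 1.35⁴/4 = 2.6087 m⁴.
Centre of pressure: y_p = y_c + I_c/(y_c·A) = 7.55 + 2.6087/(7.55 × 5.72555) = 7.55 + 0.0603476 = 7.61035 m along the plane.
Vertically, h_p = y_p·sinθ = 7.61035 × 0.777146 = 5.91435 m.

h_p = 5.91 m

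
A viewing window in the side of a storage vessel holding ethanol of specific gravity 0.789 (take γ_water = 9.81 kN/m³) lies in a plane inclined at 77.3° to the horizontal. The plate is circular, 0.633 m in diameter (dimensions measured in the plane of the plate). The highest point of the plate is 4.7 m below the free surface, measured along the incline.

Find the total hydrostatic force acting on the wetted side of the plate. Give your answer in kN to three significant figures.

F ≈ 11.9 kN

γ = 0.789 × 9.81 = 7.74009 kN/m³.
Let θ = 77.3° be the plate's angle to the horizontal; measure y along the incline from where the plane meets the free surface. Vertical depth h = y·sinθ with sinθ = 0.975535.
The centroid is at the centre, 0.3165 m below the top of the plate, so y_c = 4.7 + 0.3165 = 5.0165 m and h_c = 5.0165 × 0.975535 = 4.89377 m.
A = π(0.3165)² = 0.3147 m².
Resultant F = γ·h_c·A = 7.74009 × 4.89377 × 0.3147 = 11.9203 kN.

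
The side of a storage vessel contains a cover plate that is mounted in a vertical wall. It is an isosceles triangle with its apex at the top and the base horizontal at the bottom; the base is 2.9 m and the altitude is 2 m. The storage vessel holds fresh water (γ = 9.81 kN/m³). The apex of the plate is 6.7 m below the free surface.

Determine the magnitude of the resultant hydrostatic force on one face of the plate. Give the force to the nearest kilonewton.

F ≈ 229 kN

γ = 9.81 kN/m³.
With the apex up, the centroid sits 2h/3 = 2 × 2/3 = 1.33333 m below the apex, so the centroid depth is h_c = 6.7 + 1.33333 = 8.03333 m.
A = ½ × 2.9 × 2 = 2.9 m².
Resultant F = γ·h_c·A = 9.81 × 8.03333 × 2.9 = 228.54 kN.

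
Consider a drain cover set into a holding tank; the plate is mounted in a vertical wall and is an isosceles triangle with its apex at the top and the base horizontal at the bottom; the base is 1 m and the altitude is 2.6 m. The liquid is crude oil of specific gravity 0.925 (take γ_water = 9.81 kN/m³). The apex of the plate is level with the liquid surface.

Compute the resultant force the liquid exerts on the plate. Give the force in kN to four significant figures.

F ≈ 20.45 kN

γ = 0.925 × 9.81 = 9.07425 kN/m³.
With the apex up, the centroid sits 2h/3 = 2 × 2.6/3 = 1.73333 m below the apex, so the centroid depth is h_c = 1.73333 m.
A = ½ × 1 × 2.6 = 1.3 m².
Resultant F = γ·h_c·A = 9.07425 × 1.73333 × 1.3 = 20.4473 kN.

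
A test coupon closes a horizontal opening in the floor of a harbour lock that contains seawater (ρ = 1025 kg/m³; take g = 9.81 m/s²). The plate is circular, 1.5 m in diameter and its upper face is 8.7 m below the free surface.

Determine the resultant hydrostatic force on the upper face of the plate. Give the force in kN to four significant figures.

γ = ρg = 1025 × 9.81 / 1000 = 10.05525 kN/m³.
The plate is horizontal, so pressure is uniform at p = γ·h = 10.05525 × 8.7 = 87.4807 kN/m².
A = π(0.75)² = 1.76715 m².
F = p·A = 87.4807 × 1.76715 = 154.592 kN.

F ≈ 154.6 kN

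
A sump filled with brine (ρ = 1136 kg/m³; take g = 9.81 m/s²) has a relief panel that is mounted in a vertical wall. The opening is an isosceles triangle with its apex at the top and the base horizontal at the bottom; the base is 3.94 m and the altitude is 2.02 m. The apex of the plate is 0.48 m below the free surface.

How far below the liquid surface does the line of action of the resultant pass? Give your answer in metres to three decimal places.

h_p = 1.951 m

γ = ρg = 1136 × 9.81 / 1000 = 11.14416 kN/m³.
With the apex up, the centroid sits 2h/3 = 2 × 2.02/3 = 1.34667 m below the apex, so the centroid depth is h_c = 0.48 + 1.34667 = 1.82667 m.
A = ½ × 3.94 × 2.02 = 3.9794 m².
Resultant F = γ·h_c·A = 11.14416 × 1.82667 × 3.9794 = 81.0075 kN.
I_c = b·h³/36 = 3.94 × 2.02³/36 = 0.902086 m⁴.
Centre of pressure: y_p = y_c + I_c/(y_c·A) = 1.82667 + 0.902086/(1.82667 × 3.9794) = 1.82667 + 0.1241 = 1.95077 m along the plane.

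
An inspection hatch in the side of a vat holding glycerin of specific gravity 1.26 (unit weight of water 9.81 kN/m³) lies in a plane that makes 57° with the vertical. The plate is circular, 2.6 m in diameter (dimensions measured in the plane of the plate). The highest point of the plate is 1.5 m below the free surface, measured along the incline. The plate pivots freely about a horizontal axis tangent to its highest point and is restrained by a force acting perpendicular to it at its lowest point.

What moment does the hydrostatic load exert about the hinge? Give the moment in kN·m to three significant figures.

M ≈ 145 kN·m

γ = 1.26 × 9.81 = 12.3606 kN/m³.
The plate makes 57° with the vertical, i.e. θ = 90° − 57° = 33° to the horizontal. Measuring y along the incline from the free-surface line, vertical depth h = y·sinθ with sinθ = 0.544639.
The centroid is at the centre, 1.3 m below the top of the plate, so y_c = 1.5 + 1.3 = 2.8 m and h_c = 2.8 × 0.544639 = 1.52499 m.
A = π(1.3)² = 5.30929 m².
Resultant F = γ·h_c·A = 12.3606 × 1.52499 × 5.30929 = 100.079 kN.
I_c = πr⁴/4 = π × 1.3⁴/4 = 2.24318 m⁴.
Centre of pressure: y_p = y_c + I_c/(y_c·A) = 2.8 + 2.24318/(2.8 × 5.30929) = 2.8 + 0.150893 = 2.95089 m along the plane.
The resultant acts 1.3 + 0.150893 = 1.45089 m (along the plate) below the hinge at the top edge, so the moment about the hinge is M = F × 1.45089 = 100.079 × 1.45089 = 145.204 kN·m.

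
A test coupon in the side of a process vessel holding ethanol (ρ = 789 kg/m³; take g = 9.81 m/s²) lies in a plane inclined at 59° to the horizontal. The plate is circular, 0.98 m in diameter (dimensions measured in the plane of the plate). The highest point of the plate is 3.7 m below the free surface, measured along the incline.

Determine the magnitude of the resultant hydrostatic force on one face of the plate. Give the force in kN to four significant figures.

γ = ρg = 789 × 9.81 / 1000 = 7.74009 kN/m³.
Let θ = 59° be the plate's angle to the horizontal; measure y along the incline from where the plane meets the free surface. Vertical depth h = y·sinθ with sinθ = 0.857167.
The centroid is at the centre, 0.49 m below the top of the plate, so y_c = 3.7 + 0.49 = 4.19 m and h_c = 4.19 × 0.857167 = 3.59153 m.
A = π(0.49)² = 0.754296 m².
Resultant F = γ·h_c·A = 7.74009 × 3.59153 × 0.754296 = 20.9685 kN.

F ≈ 20.97 kN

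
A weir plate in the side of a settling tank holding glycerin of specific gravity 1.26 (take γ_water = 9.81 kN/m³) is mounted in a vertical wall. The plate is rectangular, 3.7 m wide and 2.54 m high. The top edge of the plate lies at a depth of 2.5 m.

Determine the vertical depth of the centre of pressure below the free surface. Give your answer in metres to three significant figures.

h_p = 3.91 m

γ = 1.26 × 9.81 = 12.3606 kN/m³.
The centroid lies 2.54/2 = 1.27 m below the top edge, so the centroid depth is h_c = 2.5 + 1.27 = 3.77 m.
A = 3.7 × 2.54 = 9.398 m².
Resultant F = γ·h_c·A = 12.3606 × 3.77 × 9.398 = 437.942 kN.
I_c = b·h³/12 = 3.7 × 2.54³/12 = 5.05268 m⁴.
Centre of pressure: y_p = y_c + I_c/(y_c·A) = 3.77 + 5.05268/(3.77 × 9.398) = 3.77 + 0.142608 = 3.91261 m along the plane.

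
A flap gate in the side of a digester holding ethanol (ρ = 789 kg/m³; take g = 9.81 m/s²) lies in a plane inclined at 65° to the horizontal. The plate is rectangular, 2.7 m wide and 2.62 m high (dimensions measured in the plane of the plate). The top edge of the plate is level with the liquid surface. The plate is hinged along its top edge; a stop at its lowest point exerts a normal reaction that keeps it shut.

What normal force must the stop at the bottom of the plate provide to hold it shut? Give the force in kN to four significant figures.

γ = ρg = 789 × 9.81 / 1000 = 7.74009 kN/m³.
Let θ = 65° be the plate's angle to the horizontal; measure y along the incline from where the plane meets the free surface. Vertical depth h = y·sinθ with sinθ = 0.906308.
The centroid lies 2.62/2 = 1.31 m below the top edge, so y_c = 1.31 m and h_c = 1.31 × 0.906308 = 1.18726 m.
A = 2.7 × 2.62 = 7.074 m².
Resultant F = γ·h_c·A = 7.74009 × 1.18726 × 7.074 = 65.0065 kN.
I_c = b·h³/12 = 2.7 × 2.62³/12 = 4.04656 m⁴.
Centre of pressure: y_p = y_c + I_c/(y_c·A) = 1.31 + 4.04656/(1.31 × 7.074) = 1.31 + 0.436666 = 1.74667 m along the plane.
The resultant acts 1.31 + 0.436666 = 1.74667 m (along the plate) below the hinge at the top edge, so the moment about the hinge is M = F × 1.74667 = 65.0065 × 1.74667 = 113.545 kN·m.
A normal force at the bottom, 2.62 m from the hinge, must supply this moment: P = 113.545/2.62 = 43.3378 kN.

P ≈ 43.34 kN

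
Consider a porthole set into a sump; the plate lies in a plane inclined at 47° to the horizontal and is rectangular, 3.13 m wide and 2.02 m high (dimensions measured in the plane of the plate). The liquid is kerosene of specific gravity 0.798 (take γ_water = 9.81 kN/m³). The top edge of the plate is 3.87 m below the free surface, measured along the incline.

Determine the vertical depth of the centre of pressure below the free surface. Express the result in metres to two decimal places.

γ = 0.798 × 9.81 = 7.82838 kN/m³.
Let θ = 47° be the plate's angle to the horizontal; measure y along the incline from where the plane meets the free surface. Vertical depth h = y·sinθ with sinθ = 0.731354.
The centroid lies 2.02/2 = 1.01 m below the top edge, so y_c = 3.87 + 1.01 = 4.88 m and h_c = 4.88 × 0.731354 = 3.56901 m.
A = 3.13 × 2.02 = 6.3226 m².
Resultant F = γ·h_c·A = 7.82838 × 3.56901 × 6.3226 = 176.651 kN.
I_c = b·h³/12 = 3.13 × 2.02³/12 = 2.14989 m⁴.
Centre of pressure: y_p = y_c + I_c/(y_c·A) = 4.88 + 2.14989/(4.88 × 6.3226) = 4.88 + 0.0696788 = 4.94968 m along the plane.
Vertically, h_p = y_p·sinθ = 4.94968 × 0.731354 = 3.61997 m.

h_p = 3.62 m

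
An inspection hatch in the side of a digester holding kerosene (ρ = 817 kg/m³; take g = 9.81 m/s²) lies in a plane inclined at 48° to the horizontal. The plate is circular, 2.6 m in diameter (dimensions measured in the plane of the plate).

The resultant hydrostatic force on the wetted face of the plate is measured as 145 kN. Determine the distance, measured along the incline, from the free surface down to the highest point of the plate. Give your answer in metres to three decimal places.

y_top ≈ 3.285 m

γ = ρg = 817 × 9.81 / 1000 = 8.01477 kN/m³.
A = π(1.3)² = 5.30929 m².
From F = γ·h_c·A, the centroid depth is h_c = 145/(8.01477 × 5.30929) = 3.40754 m.
Let θ = 48° be the plate's angle to the horizontal; measure y along the incline from where the plane meets the free surface. Vertical depth h = y·sinθ with sinθ = 0.743145.
Along the incline, y_c = h_c/sinθ = 3.40754/0.743145 = 4.5853 m.
The centroid is at the centre, 1.3 m below the top of the plate, so the highest point sits at y_top = 4.5853 − 1.3 = 3.2853 m along the incline.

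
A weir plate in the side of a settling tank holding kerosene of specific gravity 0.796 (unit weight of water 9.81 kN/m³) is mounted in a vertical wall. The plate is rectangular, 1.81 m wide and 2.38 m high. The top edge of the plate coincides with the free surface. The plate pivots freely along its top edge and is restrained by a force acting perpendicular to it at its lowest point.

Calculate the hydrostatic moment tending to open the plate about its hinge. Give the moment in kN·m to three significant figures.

γ = 0.796 × 9.81 = 7.80876 kN/m³.
The centroid lies 2.38/2 = 1.19 m below the top edge, so the centroid depth is h_c = 1.19 m.
A = 1.81 × 2.38 = 4.3078 m².
Resultant F = γ·h_c·A = 7.80876 × 1.19 × 4.3078 = 40.0299 kN.
I_c = b·h³/12 = 1.81 × 2.38³/12 = 2.03343 m⁴.
Centre of pressure: y_p = y_c + I_c/(y_c·A) = 1.19 + 2.03343/(1.19 × 4.3078) = 1.19 + 0.396668 = 1.58667 m along the plane.
The resultant acts 1.19 + 0.396668 = 1.58667 m (along the plate) below the hinge at the top edge, so the moment about the hinge is M = F × 1.58667 = 40.0299 × 1.58667 = 63.5142 kN·m.

M ≈ 63.5 kN·m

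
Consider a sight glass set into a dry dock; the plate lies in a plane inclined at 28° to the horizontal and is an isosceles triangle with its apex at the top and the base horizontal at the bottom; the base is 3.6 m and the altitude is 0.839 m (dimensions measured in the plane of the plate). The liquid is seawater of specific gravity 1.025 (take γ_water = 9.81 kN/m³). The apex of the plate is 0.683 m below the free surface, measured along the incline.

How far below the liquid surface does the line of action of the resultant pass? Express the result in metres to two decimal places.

γ = 1.025 × 9.81 = 10.05525 kN/m³.
Let θ = 28° be the plate's angle to the horizontal; measure y along the incline from where the plane meets the free surface. Vertical depth h = y·sinθ with sinθ = 0.469472.
With the apex up, the centroid sits 2h/3 = 2 × 0.839/3 = 0.559333 m below the apex, so y_c = 0.683 + 0.559333 = 1.24233 m and h_c = 1.24233 × 0.469472 = 0.583239 m.
A = ½ × 3.6 × 0.839 = 1.5102 m².
Resultant F = γ·h_c·A = 10.05525 × 0.583239 × 1.5102 = 8.85674 kN.
I_c = b·h³/36 = 3.6 × 0.839³/36 = 0.059059 m⁴.
Centre of pressure: y_p = y_c + I_c/(y_c·A) = 1.24233 + 0.059059/(1.24233 × 1.5102) = 1.24233 + 0.0314785 = 1.27381 m along the plane.
Vertically, h_p = y_p·sinθ = 1.27381 × 0.469472 = 0.598018 m.

h_p = 0.60 m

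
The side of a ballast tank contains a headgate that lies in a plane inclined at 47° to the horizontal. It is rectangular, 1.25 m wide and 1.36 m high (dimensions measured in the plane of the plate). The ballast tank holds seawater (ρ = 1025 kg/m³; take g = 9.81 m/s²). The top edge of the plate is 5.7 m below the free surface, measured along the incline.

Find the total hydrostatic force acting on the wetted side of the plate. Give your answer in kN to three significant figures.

γ = ρg = 1025 × 9.81 / 1000 = 10.05525 kN/m³.
Let θ = 47° be the plate's angle to the horizontal; measure y along the incline from where the plane meets the free surface. Vertical depth h = y·sinθ with sinθ = 0.731354.
The centroid lies 1.36/2 = 0.68 m below the top edge, so y_c = 5.7 + 0.68 = 6.38 m and h_c = 6.38 × 0.731354 = 4.66604 m.
A = 1.25 × 1.36 = 1.7 m².
Resultant F = γ·h_c·A = 10.05525 × 4.66604 × 1.7 = 79.7609 kN.

F ≈ 79.8 kN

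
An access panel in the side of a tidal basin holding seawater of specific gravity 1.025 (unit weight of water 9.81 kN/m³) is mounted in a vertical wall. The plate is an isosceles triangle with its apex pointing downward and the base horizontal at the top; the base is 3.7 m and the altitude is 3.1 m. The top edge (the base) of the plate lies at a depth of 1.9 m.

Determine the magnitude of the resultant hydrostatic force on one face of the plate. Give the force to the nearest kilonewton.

γ = 1.025 × 9.81 = 10.05525 kN/m³.
With the apex down, the centroid sits h/3 = 3.1/3 = 1.03333 m below the base (the top edge), so the centroid depth is h_c = 1.9 + 1.03333 = 2.93333 m.
A = ½ × 3.7 × 3.1 = 5.735 m².
Resultant F = γ·h_c·A = 10.05525 × 2.93333 × 5.735 = 169.156 kN.

F ≈ 169 kN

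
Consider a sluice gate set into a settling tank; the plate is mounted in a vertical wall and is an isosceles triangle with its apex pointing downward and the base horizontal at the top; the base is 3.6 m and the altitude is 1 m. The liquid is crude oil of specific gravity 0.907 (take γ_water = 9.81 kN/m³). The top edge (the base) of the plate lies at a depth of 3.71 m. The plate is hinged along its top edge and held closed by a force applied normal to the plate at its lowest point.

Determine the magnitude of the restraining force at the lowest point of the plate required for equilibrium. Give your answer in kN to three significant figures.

γ = 0.907 × 9.81 = 8.89767 kN/m³.
With the apex down, the centroid sits h/3 = 1/3 = 0.333333 m below the base (the top edge), so the centroid depth is h_c = 3.71 + 0.333333 = 4.04333 m.
A = ½ × 3.6 × 1 = 1.8 m².
Resultant F = γ·h_c·A = 8.89767 × 4.04333 × 1.8 = 64.7572 kN.
I_c = b·h³/36 = 3.6 × 1³/36 = 0.1 m⁴.
Centre of pressure: y_p = y_c + I_c/(y_c·A) = 4.04333 + 0.1/(4.04333 × 1.8) = 4.04333 + 0.01374 = 4.05707 m along the plane.
The resultant acts 0.333333 + 0.01374 = 0.347073 m (along the plate) below the hinge at the top edge, so the moment about the hinge is M = F × 0.347073 = 64.7572 × 0.347073 = 22.4755 kN·m.
A normal force at the bottom, 1 m from the hinge, must supply this moment: P = 22.4755/1 = 22.4755 kN.

P ≈ 22.5 kN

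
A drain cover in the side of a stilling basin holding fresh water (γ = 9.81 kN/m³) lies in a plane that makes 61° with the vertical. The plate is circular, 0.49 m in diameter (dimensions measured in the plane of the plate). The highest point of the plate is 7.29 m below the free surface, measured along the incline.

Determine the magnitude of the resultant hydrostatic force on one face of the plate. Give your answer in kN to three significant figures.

γ = 9.81 kN/m³.
The plate makes 61° with the vertical, i.e. θ = 90° − 61° = 29° to the horizontal. Measuring y along the incline from the free-surface line, vertical depth h = y·sinθ with sinθ = 0.484810.
The centroid is at the centre, 0.245 m below the top of the plate, so y_c = 7.29 + 0.245 = 7.535 m and h_c = 7.535 × 0.484810 = 3.65304 m.
A = π(0.245)² = 0.188574 m².
Resultant F = γ·h_c·A = 9.81 × 3.65304 × 0.188574 = 6.7578 kN.

F ≈ 6.76 kN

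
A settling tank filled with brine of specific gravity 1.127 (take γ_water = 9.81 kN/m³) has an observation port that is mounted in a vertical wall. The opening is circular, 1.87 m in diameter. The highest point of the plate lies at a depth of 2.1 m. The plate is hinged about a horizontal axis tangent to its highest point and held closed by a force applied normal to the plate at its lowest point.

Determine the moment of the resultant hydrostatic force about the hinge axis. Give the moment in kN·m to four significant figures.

γ = 1.127 × 9.81 = 11.05587 kN/m³.
The centroid is at the centre, 0.935 m below the top of the plate, so the centroid depth is h_c = 2.1 + 0.935 = 3.035 m.
A = π(0.935)² = 2.74646 m².
Resultant F = γ·h_c·A = 11.05587 × 3.035 × 2.74646 = 92.1563 kN.
I_c = πr⁴/4 = π × 0.935⁴/4 = 0.600256 m⁴.
Centre of pressure: y_p = y_c + I_c/(y_c·A) = 3.035 + 0.600256/(3.035 × 2.74646) = 3.035 + 0.0720119 = 3.10701 m along the plane.
The resultant acts 0.935 + 0.0720119 = 1.00701 m (along the plate) below the hinge at the top edge, so the moment about the hinge is M = F × 1.00701 = 92.1563 × 1.00701 = 92.8023 kN·m.

M ≈ 92.80 kN·m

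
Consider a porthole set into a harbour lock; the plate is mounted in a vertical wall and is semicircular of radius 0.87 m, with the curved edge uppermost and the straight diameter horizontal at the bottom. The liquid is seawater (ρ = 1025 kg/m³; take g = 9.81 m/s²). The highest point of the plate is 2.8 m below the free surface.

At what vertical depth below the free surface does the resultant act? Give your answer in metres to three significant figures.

h_p = 3.32 m

γ = ρg = 1025 × 9.81 / 1000 = 10.05525 kN/m³.
The centroid lies 4r/(3π) = 0.369239 m above the diameter, so r − 4r/(3π) = 0.87 − 0.369239 = 0.500761 m below the topmost point, so the centroid depth is h_c = 2.8 + 0.500761 = 3.30076 m.
A = πr²/2 = π × 0.87²/2 = 1.18894 m².
Resultant F = γ·h_c·A = 10.05525 × 3.30076 × 1.18894 = 39.4609 kN.
I_c = (π/8 − 8/(9π))·r⁴ = 0.109757 × 0.87⁴ = 0.0628795 m⁴.
Centre of pressure: y_p = y_c + I_c/(y_c·A) = 3.30076 + 0.0628795/(3.30076 × 1.18894) = 3.30076 + 0.0160227 = 3.31678 m along the plane.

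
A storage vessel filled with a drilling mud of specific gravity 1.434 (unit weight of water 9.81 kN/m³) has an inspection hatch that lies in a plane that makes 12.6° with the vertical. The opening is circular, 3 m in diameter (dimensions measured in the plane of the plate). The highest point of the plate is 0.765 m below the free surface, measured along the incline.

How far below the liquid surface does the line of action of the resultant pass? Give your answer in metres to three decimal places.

γ = 1.434 × 9.81 = 14.06754 kN/m³.
The plate makes 12.6° with the vertical, i.e. θ = 90° − 12.6° = 77.4° to the horizontal. Measuring y along the incline from the free-surface line, vertical depth h = y·sinθ with sinθ = 0.975917.
The centroid is at the centre, 1.5 m below the top of the plate, so y_c = 0.765 + 1.5 = 2.265 m and h_c = 2.265 × 0.975917 = 2.21045 m.
A = π(1.5)² = 7.06858 m².
Resultant F = γ·h_c·A = 14.06754 × 2.21045 × 7.06858 = 219.802 kN.
I_c = πr⁴/4 = π × 1.5⁴/4 = 3.97608 m⁴.
Centre of pressure: y_p = y_c + I_c/(y_c·A) = 2.265 + 3.97608/(2.265 × 7.06858) = 2.265 + 0.248345 = 2.51335 m along the plane.
Vertically, h_p = y_p·sinθ = 2.51335 × 0.975917 = 2.45282 m.

h_p = 2.453 m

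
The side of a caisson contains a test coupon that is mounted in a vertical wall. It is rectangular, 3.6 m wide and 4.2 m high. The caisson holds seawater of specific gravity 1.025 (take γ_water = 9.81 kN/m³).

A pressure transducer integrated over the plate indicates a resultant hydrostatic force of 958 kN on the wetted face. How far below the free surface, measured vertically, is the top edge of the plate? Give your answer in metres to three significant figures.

γ = 1.025 × 9.81 = 10.05525 kN/m³.
A = 3.6 × 4.2 = 15.12 m².
From F = γ·h_c·A, the centroid depth is h_c = 958/(10.05525 × 15.12) = 6.30116 m.
The centroid lies 4.2/2 = 2.1 m below the top edge, so the top edge sits at h_top = 6.30116 − 2.1 = 4.20116 m below the surface.

d_top ≈ 4.20 m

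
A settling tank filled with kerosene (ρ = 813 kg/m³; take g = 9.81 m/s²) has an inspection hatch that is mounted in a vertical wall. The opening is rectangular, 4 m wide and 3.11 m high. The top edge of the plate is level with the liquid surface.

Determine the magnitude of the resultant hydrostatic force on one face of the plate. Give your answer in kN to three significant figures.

F ≈ 154 kN

γ = ρg = 813 × 9.81 / 1000 = 7.97553 kN/m³.
The centroid lies 3.11/2 = 1.555 m below the top edge, so the centroid depth is h_c = 1.555 m.
A = 4 × 3.11 = 12.44 m².
Resultant F = γ·h_c·A = 7.97553 × 1.555 × 12.44 = 154.28 kN.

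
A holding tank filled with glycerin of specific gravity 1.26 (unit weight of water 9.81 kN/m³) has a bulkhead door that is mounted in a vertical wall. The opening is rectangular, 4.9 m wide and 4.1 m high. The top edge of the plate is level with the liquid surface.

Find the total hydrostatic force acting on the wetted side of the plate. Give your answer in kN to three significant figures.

γ = 1.26 × 9.81 = 12.3606 kN/m³.
The centroid lies 4.1/2 = 2.05 m below the top edge, so the centroid depth is h_c = 2.05 m.
A = 4.9 × 4.1 = 20.09 m².
Resultant F = γ·h_c·A = 12.3606 × 2.05 × 20.09 = 509.065 kN.

F ≈ 509 kN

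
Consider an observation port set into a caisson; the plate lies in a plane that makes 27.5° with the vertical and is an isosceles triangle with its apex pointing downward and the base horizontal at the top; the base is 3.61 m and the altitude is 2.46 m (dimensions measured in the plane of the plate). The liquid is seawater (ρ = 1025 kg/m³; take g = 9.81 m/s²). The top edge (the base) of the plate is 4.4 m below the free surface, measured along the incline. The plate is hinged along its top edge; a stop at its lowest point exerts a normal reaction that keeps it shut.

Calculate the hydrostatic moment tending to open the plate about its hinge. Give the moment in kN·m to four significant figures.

γ = ρg = 1025 × 9.81 / 1000 = 10.05525 kN/m³.
The plate makes 27.5° with the vertical, i.e. θ = 90° − 27.5° = 62.5° to the horizontal. Measuring y along the incline from the free-surface line, vertical depth h = y·sinθ with sinθ = 0.887011.
With the apex down, the centroid sits h/3 = 2.46/3 = 0.82 m below the base (the top edge), so y_c = 4.4 + 0.82 = 5.22 m and h_c = 5.22 × 0.887011 = 4.6302 m.
A = ½ × 3.61 × 2.46 = 4.4403 m².
Resultant F = γ·h_c·A = 10.05525 × 4.6302 × 4.4403 = 206.731 kN.
I_c = b·h³/36 = 3.61 × 2.46³/36 = 1.49283 m⁴.
Centre of pressure: y_p = y_c + I_c/(y_c·A) = 5.22 + 1.49283/(5.22 × 4.4403) = 5.22 + 0.0644062 = 5.28441 m along the plane.
The resultant acts 0.82 + 0.0644062 = 0.884406 m (along the plate) below the hinge at the top edge, so the moment about the hinge is M = F × 0.884406 = 206.731 × 0.884406 = 182.834 kN·m.

M ≈ 182.8 kN·m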